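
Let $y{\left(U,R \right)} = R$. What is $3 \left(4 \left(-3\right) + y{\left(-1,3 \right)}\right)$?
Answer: $-27$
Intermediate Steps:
$3 \left(4 \left(-3\right) + y{\left(-1,3 \right)}\right) = 3 \left(4 \left(-3\right) + 3\right) = 3 \left(-12 + 3\right) = 3 \left(-9\right) = -27$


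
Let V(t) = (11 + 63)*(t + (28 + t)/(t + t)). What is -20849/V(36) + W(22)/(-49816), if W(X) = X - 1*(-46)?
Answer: -1168649335/152984936 ≈ -7.6390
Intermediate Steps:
V(t) = 74*t + 37*(28 + t)/t (V(t) = 74*(t + (28 + t)/((2*t))) = 74*(t + (28 + t)*(1/(2*t))) = 74*(t + (28 + t)/(2*t)) = 74*t + 37*(28 + t)/t)
W(X) = 46 + X (W(X) = X + 46 = 46 + X)
-20849/V(36) + W(22)/(-49816) = -20849/(37 + 74*36 + 1036/36) + (46 + 22)/(-49816) = -20849/(37 + 2664 + 1036*(1/36)) + 68*(-1/49816) = -20849/(37 + 2664 + 259/9) - 17/12454 = -20849/24568/9 - 17/12454 = -20849*9/24568 - 17/12454 = -187641/24568 - 17/12454 = -1168649335/152984936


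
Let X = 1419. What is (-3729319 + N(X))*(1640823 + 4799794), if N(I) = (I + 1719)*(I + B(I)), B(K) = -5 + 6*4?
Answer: 5043808188125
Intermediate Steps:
B(K) = 19 (B(K) = -5 + 24 = 19)
N(I) = (19 + I)*(1719 + I) (N(I) = (I + 1719)*(I + 19) = (1719 + I)*(19 + I) = (19 + I)*(1719 + I))
(-3729319 + N(X))*(1640823 + 4799794) = (-3729319 + (32661 + 1419² + 1738*1419))*(1640823 + 4799794) = (-3729319 + (32661 + 2013561 + 2466222))*6440617 = (-3729319 + 4512444)*6440617 = 783125*6440617 = 5043808188125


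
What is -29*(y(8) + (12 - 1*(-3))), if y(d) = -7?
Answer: -232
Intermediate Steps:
-29*(y(8) + (12 - 1*(-3))) = -29*(-7 + (12 - 1*(-3))) = -29*(-7 + (12 + 3)) = -29*(-7 + 15) = -29*8 = -232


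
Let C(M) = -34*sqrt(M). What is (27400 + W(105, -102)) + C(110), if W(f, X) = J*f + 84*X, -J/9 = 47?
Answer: -25583 - 34*sqrt(110) ≈ -25940.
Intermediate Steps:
J = -423 (J = -9*47 = -423)
W(f, X) = -423*f + 84*X
(27400 + W(105, -102)) + C(110) = (27400 + (-423*105 + 84*(-102))) - 34*sqrt(110) = (27400 + (-44415 - 8568)) - 34*sqrt(110) = (27400 - 52983) - 34*sqrt(110) = -25583 - 34*sqrt(110)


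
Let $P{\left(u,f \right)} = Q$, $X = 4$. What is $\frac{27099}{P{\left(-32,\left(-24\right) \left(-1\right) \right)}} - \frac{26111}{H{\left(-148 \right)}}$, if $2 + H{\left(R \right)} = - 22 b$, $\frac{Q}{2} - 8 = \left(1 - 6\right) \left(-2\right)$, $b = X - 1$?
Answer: $\frac{38649}{34} \approx 1136.7$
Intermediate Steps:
$b = 3$ ($b = 4 - 1 = 3$)
$Q = 36$ ($Q = 16 + 2 \left(1 - 6\right) \left(-2\right) = 16 + 2 \left(\left(-5\right) \left(-2\right)\right) = 16 + 2 \cdot 10 = 16 + 20 = 36$)
$H{\left(R \right)} = -68$ ($H{\left(R \right)} = -2 - 66 = -68$)
$P{\left(u,f \right)} = 36$
$\frac{27099}{P{\left(-32,\left(-24\right) \left(-1\right) \right)}} - \frac{26111}{H{\left(-148 \right)}} = \frac{27099}{36} - \frac{26111}{-68} = 27099 \cdot \frac{1}{36} - - \frac{26111}{68} = \frac{3011}{4} + \frac{26111}{68} = \frac{38649}{34}$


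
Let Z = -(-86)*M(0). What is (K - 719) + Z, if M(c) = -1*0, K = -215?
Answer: -934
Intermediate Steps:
M(c) = 0
Z = 0 (Z = -(-86)*0 = -1*0 = 0)
(K - 719) + Z = (-215 - 719) + 0 = -934 + 0 = -934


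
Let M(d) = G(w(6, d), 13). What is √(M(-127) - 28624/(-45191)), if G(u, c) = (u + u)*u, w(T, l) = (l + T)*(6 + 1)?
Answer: √2930224608562642/45191 ≈ 1197.8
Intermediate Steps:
w(T, l) = 7*T + 7*l (w(T, l) = (T + l)*7 = 7*T + 7*l)
G(u, c) = 2*u² (G(u, c) = (2*u)*u = 2*u²)
M(d) = 2*(42 + 7*d)² (M(d) = 2*(7*6 + 7*d)² = 2*(42 + 7*d)²)
√(M(-127) - 28624/(-45191)) = √(98*(6 - 127)² - 28624/(-45191)) = √(98*(-121)² - 28624*(-1/45191)) = √(98*14641 + 28624/45191) = √(1434818 + 28624/45191) = √(64840888862/45191) = √2930224608562642/45191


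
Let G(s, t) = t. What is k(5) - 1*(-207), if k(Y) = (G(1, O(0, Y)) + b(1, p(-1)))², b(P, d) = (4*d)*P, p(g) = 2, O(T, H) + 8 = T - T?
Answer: 207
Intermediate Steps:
O(T, H) = -8 (O(T, H) = -8 + (T - T) = -8 + 0 = -8)
b(P, d) = 4*P*d
k(Y) = 0 (k(Y) = (-8 + 4*1*2)² = (-8 + 8)² = 0² = 0)
k(5) - 1*(-207) = 0 - 1*(-207) = 0 + 207 = 207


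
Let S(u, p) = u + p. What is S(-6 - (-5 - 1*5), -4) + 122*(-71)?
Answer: -8662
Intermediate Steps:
S(u, p) = p + u
S(-6 - (-5 - 1*5), -4) + 122*(-71) = (-4 + (-6 - (-5 - 1*5))) + 122*(-71) = (-4 + (-6 - (-5 - 5))) - 8662 = (-4 + (-6 - 1*(-10))) - 8662 = (-4 + (-6 + 10)) - 8662 = (-4 + 4) - 8662 = 0 - 8662 = -8662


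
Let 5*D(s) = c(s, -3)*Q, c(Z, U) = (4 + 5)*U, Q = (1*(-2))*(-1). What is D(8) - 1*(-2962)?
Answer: 14756/5 ≈ 2951.2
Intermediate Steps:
Q = 2 (Q = -2*(-1) = 2)
c(Z, U) = 9*U
D(s) = -54/5 (D(s) = ((9*(-3))*2)/5 = (-27*2)/5 = (⅕)*(-54) = -54/5)
D(8) - 1*(-2962) = -54/5 - 1*(-2962) = -54/5 + 2962 = 14756/5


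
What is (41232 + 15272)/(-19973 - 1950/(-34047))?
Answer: -49327992/17436379 ≈ -2.8290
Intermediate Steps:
(41232 + 15272)/(-19973 - 1950/(-34047)) = 56504/(-19973 - 1950*(-1/34047)) = 56504/(-19973 + 50/873) = 56504/(-17436379/873) = 56504*(-873/17436379) = -49327992/17436379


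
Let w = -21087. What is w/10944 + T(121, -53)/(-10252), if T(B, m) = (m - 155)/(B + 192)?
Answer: -1879535885/975498304 ≈ -1.9267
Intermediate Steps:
T(B, m) = (-155 + m)/(192 + B)
w/10944 + T(121, -53)/(-10252) = -21087/10944 + ((-155 - 53)/(192 + 121))/(-10252) = -21087*1/10944 + (-208/313)*(-1/10252) = -2343/1216 + ((1/313)*(-208))*(-1/10252) = -2343/1216 - 208/313*(-1/10252) = -2343/1216 + 52/802219 = -1879535885/975498304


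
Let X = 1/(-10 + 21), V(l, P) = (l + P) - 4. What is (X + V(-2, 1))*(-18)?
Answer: 972/11 ≈ 88.364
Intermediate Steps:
V(l, P) = -4 + P + l (V(l, P) = (P + l) - 4 = -4 + P + l)
X = 1/11 ≈ 0.090909
(X + V(-2, 1))*(-18) = (1/11 + (-4 + 1 - 2))*(-18) = (1/11 - 5)*(-18) = -54/11*(-18) = 972/11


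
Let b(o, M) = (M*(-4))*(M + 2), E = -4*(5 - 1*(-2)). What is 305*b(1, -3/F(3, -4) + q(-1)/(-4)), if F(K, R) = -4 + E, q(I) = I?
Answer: -251625/256 ≈ -982.91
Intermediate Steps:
E = -28 (E = -4*(5 + 2) = -4*7 = -28)
F(K, R) = -32 (F(K, R) = -4 - 28 = -32)
b(o, M) = -4*M*(2 + M) (b(o, M) = (-4*M)*(2 + M) = -4*M*(2 + M))
305*b(1, -3/F(3, -4) + q(-1)/(-4)) = 305*(-4*(-3/(-32) - 1/(-4))*(2 + (-3/(-32) - 1/(-4)))) = 305*(-4*(-3*(-1/32) - 1*(-¼))*(2 + (-3*(-1/32) - 1*(-¼)))) = 305*(-4*(3/32 + ¼)*(2 + (3/32 + ¼))) = 305*(-4*11/32*(2 + 11/32)) = 305*(-4*11/32*75/32) = 305*(-825/256) = -251625/256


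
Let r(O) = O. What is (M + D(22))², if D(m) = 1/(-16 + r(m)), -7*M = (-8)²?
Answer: 142129/1764 ≈ 80.572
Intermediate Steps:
M = -64/7 (M = -⅐*(-8)² = -⅐*64 = -64/7 ≈ -9.1429)
D(m) = 1/(-16 + m)
(M + D(22))² = (-64/7 + 1/(-16 + 22))² = (-64/7 + 1/6)² = (-64/7 + ⅙)² = (-377/42)² = 142129/1764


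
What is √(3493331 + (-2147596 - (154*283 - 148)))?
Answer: √1302301 ≈ 1141.2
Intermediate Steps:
√(3493331 + (-2147596 - (154*283 - 148))) = √(3493331 + (-2147596 - (43582 - 148))) = √(3493331 + (-2147596 - 1*43434)) = √(3493331 + (-2147596 - 43434)) = √(3493331 - 2191030) = √1302301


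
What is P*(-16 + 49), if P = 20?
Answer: 660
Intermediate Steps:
P*(-16 + 49) = 20*(-16 + 49) = 20*33 = 660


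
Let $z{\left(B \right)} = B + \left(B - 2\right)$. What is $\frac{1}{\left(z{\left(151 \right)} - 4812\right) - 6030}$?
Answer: $- \frac{1}{10542} \approx -9.4859 \cdot 10^{-5}$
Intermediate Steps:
$z{\left(B \right)} = -2 + 2 B$ ($z{\left(B \right)} = B + \left(-2 + B\right) = -2 + 2 B$)
$\frac{1}{\left(z{\left(151 \right)} - 4812\right) - 6030} = \frac{1}{\left(\left(-2 + 2 \cdot 151\right) - 4812\right) - 6030} = \frac{1}{\left(\left(-2 + 302\right) - 4812\right) - 6030} = \frac{1}{\left(300 - 4812\right) - 6030} = \frac{1}{-4512 - 6030} = \frac{1}{-10542} = - \frac{1}{10542}$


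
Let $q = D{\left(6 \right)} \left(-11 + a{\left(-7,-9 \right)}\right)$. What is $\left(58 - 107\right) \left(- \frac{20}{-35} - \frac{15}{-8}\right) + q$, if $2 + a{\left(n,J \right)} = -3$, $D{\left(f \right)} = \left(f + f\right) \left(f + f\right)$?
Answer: $- \frac{19391}{8} \approx -2423.9$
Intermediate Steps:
$D{\left(f \right)} = 4 f^{2}$ ($D{\left(f \right)} = 2 f 2 f = 4 f^{2}$)
$a{\left(n,J \right)} = -5$ ($a{\left(n,J \right)} = -2 - 3 = -5$)
$q = -2304$ ($q = 4 \cdot 6^{2} \left(-11 - 5\right) = 4 \cdot 36 \left(-16\right) = 144 \left(-16\right) = -2304$)
$\left(58 - 107\right) \left(- \frac{20}{-35} - \frac{15}{-8}\right) + q = \left(58 - 107\right) \left(- \frac{20}{-35} - \frac{15}{-8}\right) - 2304 = - 49 \left(\left(-20\right) \left(- \frac{1}{35}\right) - - \frac{15}{8}\right) - 2304 = - 49 \left(\frac{4}{7} + \frac{15}{8}\right) - 2304 = \left(-49\right) \frac{137}{56} - 2304 = - \frac{959}{8} - 2304 = - \frac{19391}{8}$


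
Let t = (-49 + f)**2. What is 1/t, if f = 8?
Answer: 1/1681 ≈ 0.00059488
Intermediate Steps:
t = 1681 (t = (-49 + 8)**2 = (-41)**2 = 1681)
1/t = 1/1681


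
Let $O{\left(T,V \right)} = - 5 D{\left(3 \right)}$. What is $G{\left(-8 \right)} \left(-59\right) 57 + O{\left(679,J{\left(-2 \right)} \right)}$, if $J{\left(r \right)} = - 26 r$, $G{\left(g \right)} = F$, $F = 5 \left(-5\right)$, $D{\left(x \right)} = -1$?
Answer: $84080$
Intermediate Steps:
$F = -25$
$G{\left(g \right)} = -25$
$O{\left(T,V \right)} = 5$ ($O{\left(T,V \right)} = \left(-5\right) \left(-1\right) = 5$)
$G{\left(-8 \right)} \left(-59\right) 57 + O{\left(679,J{\left(-2 \right)} \right)} = \left(-25\right) \left(-59\right) 57 + 5 = 1475 \cdot 57 + 5 = 84075 + 5 = 84080$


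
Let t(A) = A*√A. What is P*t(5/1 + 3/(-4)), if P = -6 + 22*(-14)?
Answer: -2669*√17/4 ≈ -2751.1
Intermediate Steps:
t(A) = A^(3/2)
P = -314 (P = -6 - 308 = -314)
P*t(5/1 + 3/(-4)) = -314*(5/1 + 3/(-4))^(3/2) = -314*(5*1 + 3*(-¼))^(3/2) = -314*(5 - ¾)^(3/2) = -2669*√17/4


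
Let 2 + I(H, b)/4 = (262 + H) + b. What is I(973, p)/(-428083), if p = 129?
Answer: -5448/428083 ≈ -0.012727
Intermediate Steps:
I(H, b) = 1040 + 4*H + 4*b (I(H, b) = -8 + 4*((262 + H) + b) = -8 + 4*(262 + H + b) = -8 + (1048 + 4*H + 4*b) = 1040 + 4*H + 4*b)
I(973, p)/(-428083) = (1040 + 4*973 + 4*129)/(-428083) = (1040 + 3892 + 516)*(-1/428083) = 5448*(-1/428083) = -5448/428083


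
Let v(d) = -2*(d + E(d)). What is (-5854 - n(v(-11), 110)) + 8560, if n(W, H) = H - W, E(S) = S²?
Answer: 2376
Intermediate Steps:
v(d) = -2*d - 2*d² (v(d) = -2*(d + d²) = -2*d - 2*d²)
(-5854 - n(v(-11), 110)) + 8560 = (-5854 - (110 - 2*(-11)*(-1 - 1*(-11)))) + 8560 = (-5854 - (110 - 2*(-11)*(-1 + 11))) + 8560 = (-5854 - (110 - 2*(-11)*10)) + 8560 = (-5854 - (110 - 1*(-220))) + 8560 = (-5854 - (110 + 220)) + 8560 = (-5854 - 1*330) + 8560 = (-5854 - 330) + 8560 = -6184 + 8560 = 2376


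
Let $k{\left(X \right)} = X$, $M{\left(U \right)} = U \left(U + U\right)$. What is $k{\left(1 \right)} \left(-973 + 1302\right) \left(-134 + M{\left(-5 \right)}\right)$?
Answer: $-27636$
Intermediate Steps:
$M{\left(U \right)} = 2 U^{2}$ ($M{\left(U \right)} = U 2 U = 2 U^{2}$)
$k{\left(1 \right)} \left(-973 + 1302\right) \left(-134 + M{\left(-5 \right)}\right) = 1 \left(-973 + 1302\right) \left(-134 + 2 \left(-5\right)^{2}\right) = 1 \cdot 329 \left(-134 + 2 \cdot 25\right) = 1 \cdot 329 \left(-134 + 50\right) = 1 \cdot 329 \left(-84\right) = 1 \left(-27636\right) = -27636$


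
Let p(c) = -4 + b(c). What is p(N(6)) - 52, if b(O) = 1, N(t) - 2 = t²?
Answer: -55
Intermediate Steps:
N(t) = 2 + t²
p(c) = -3 (p(c) = -4 + 1 = -3)
p(N(6)) - 52 = -3 - 52 = -55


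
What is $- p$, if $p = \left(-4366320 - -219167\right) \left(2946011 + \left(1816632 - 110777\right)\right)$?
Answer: $19292000037498$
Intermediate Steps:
$p = -19292000037498$ ($p = \left(-4366320 + \left(-993 + 220160\right)\right) \left(2946011 + \left(1816632 - 110777\right)\right) = \left(-4366320 + 219167\right) \left(2946011 + 1705855\right) = \left(-4147153\right) 4651866 = -19292000037498$)
$- p = \left(-1\right) \left(-19292000037498\right) = 19292000037498$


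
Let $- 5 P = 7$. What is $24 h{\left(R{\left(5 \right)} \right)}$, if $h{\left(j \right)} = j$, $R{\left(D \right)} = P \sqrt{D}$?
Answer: $- \frac{168 \sqrt{5}}{5} \approx -75.132$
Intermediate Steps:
$P = - \frac{7}{5}$ ($P = \left(- \frac{1}{5}\right) 7 = - \frac{7}{5} \approx -1.4$)
$R{\left(D \right)} = - \frac{7 \sqrt{D}}{5}$
$24 h{\left(R{\left(5 \right)} \right)} = 24 \left(- \frac{7 \sqrt{5}}{5}\right) = - \frac{168 \sqrt{5}}{5}$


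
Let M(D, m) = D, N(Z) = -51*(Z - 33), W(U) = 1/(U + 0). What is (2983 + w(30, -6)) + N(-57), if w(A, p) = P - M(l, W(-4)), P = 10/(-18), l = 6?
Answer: 68098/9 ≈ 7566.4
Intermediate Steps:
W(U) = 1/U
N(Z) = 1683 - 51*Z (N(Z) = -51*(-33 + Z) = 1683 - 51*Z)
P = -5/9 (P = 10*(-1/18) = -5/9 ≈ -0.55556)
w(A, p) = -59/9 (w(A, p) = -5/9 - 1*6 = -5/9 - 6 = -59/9)
(2983 + w(30, -6)) + N(-57) = (2983 - 59/9) + (1683 - 51*(-57)) = 26788/9 + (1683 + 2907) = 26788/9 + 4590 = 68098/9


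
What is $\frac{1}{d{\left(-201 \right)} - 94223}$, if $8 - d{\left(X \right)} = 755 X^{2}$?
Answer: $- \frac{1}{30596970} \approx -3.2683 \cdot 10^{-8}$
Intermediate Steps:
$d{\left(X \right)} = 8 - 755 X^{2}$
$\frac{1}{d{\left(-201 \right)} - 94223} = \frac{1}{\left(8 - 755 \left(-201\right)^{2}\right) - 94223} = \frac{1}{\left(8 - 30502755\right) - 94223} = \frac{1}{-30502747 - 94223} = \frac{1}{-30596970} = - \frac{1}{30596970}$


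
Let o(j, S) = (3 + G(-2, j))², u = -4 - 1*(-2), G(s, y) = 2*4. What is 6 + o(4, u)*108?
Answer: 13074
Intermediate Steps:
G(s, y) = 8
u = -2 (u = -4 + 2 = -2)
o(j, S) = 121 (o(j, S) = (3 + 8)² = 11² = 121)
6 + o(4, u)*108 = 6 + 121*108 = 6 + 13068 = 13074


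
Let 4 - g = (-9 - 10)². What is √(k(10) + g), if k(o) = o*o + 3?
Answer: I*√254 ≈ 15.937*I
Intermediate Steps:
k(o) = 3 + o² (k(o) = o² + 3 = 3 + o²)
g = -357 (g = 4 - (-9 - 10)² = 4 - 1*(-19)² = 4 - 1*361 = 4 - 361 = -357)
√(k(10) + g) = √((3 + 10²) - 357) = √((3 + 100) - 357) = √(103 - 357) = √(-254) = I*√254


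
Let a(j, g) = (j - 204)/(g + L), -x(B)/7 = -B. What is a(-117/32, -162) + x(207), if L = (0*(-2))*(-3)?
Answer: 2506087/1728 ≈ 1450.3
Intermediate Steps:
x(B) = 7*B (x(B) = -(-7)*B = 7*B)
L = 0 (L = 0*(-3) = 0)
a(j, g) = (-204 + j)/g (a(j, g) = (j - 204)/(g + 0) = (-204 + j)/g)
a(-117/32, -162) + x(207) = (-204 - 117/32)/(-162) + 7*207 = -(-204 - 117*1/32)/162 + 1449 = -(-204 - 117/32)/162 + 1449 = -1/162*(-6645/32) + 1449 = 2215/1728 + 1449 = 2506087/1728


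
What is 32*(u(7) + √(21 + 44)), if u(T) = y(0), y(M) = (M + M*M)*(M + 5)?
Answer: 32*√65 ≈ 257.99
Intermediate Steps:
y(M) = (5 + M)*(M + M²) (y(M) = (M + M²)*(5 + M) = (5 + M)*(M + M²))
u(T) = 0 (u(T) = 0*(5 + 0² + 6*0) = 0*(5 + 0 + 0) = 0*5 = 0)
32*(u(7) + √(21 + 44)) = 32*(0 + √(21 + 44)) = 32*(0 + √65) = 32*√65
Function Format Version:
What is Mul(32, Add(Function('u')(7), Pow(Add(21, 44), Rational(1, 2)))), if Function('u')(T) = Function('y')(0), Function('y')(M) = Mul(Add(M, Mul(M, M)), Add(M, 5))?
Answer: Mul(32, Pow(65, Rational(1, 2))) ≈ 257.99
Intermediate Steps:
Function('y')(M) = Mul(Add(5, M), Add(M, Pow(M, 2))) (Function('y')(M) = Mul(Add(M, Pow(M, 2)), Add(5, M)) = Mul(Add(5, M), Add(M, Pow(M, 2))))
Function('u')(T) = 0 (Function('u')(T) = Mul(0, Add(5, Pow(0, 2), Mul(6, 0))) = Mul(0, Add(5, 0, 0)) = Mul(0, 5) = 0)
Mul(32, Add(Function('u')(7), Pow(Add(21, 44), Rational(1, 2)))) = Mul(32, Add(0, Pow(Add(21, 44), Rational(1, 2)))) = Mul(32, Add(0, Pow(65, Rational(1, 2)))) = Mul(32, Pow(65, Rational(1, 2)))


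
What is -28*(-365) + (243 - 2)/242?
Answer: 2473481/242 ≈ 10221.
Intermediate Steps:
-28*(-365) + (243 - 2)/242 = 10220 + 241*(1/242) = 10220 + 241/242 = 2473481/242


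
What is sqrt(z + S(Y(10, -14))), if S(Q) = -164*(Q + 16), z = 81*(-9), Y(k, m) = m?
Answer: I*sqrt(1057) ≈ 32.512*I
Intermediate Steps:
z = -729
S(Q) = -2624 - 164*Q (S(Q) = -164*(16 + Q) = -2624 - 164*Q)
sqrt(z + S(Y(10, -14))) = sqrt(-729 + (-2624 - 164*(-14))) = sqrt(-729 + (-2624 + 2296)) = sqrt(-729 - 328) = sqrt(-1057) = I*sqrt(1057)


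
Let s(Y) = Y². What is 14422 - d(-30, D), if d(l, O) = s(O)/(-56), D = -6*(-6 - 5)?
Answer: 202997/14 ≈ 14500.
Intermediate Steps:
D = 66 (D = -6*(-11) = 66)
d(l, O) = -O²/56 (d(l, O) = O²/(-56) = O²*(-1/56) = -O²/56)
14422 - d(-30, D) = 14422 - (-1)*66²/56 = 14422 - (-1)*4356/56 = 14422 - 1*(-1089/14) = 14422 + 1089/14 = 202997/14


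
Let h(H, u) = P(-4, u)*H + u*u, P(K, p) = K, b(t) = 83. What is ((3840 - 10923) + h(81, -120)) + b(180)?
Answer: 7076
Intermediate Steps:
h(H, u) = u² - 4*H (h(H, u) = -4*H + u*u = -4*H + u² = u² - 4*H)
((3840 - 10923) + h(81, -120)) + b(180) = ((3840 - 10923) + ((-120)² - 4*81)) + 83 = (-7083 + (14400 - 324)) + 83 = (-7083 + 14076) + 83 = 6993 + 83 = 7076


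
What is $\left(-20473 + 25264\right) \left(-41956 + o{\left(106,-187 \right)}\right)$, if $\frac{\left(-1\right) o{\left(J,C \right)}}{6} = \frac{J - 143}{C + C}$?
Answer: $- \frac{37589625453}{187} \approx -2.0101 \cdot 10^{8}$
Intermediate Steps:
$o{\left(J,C \right)} = - \frac{3 \left(-143 + J\right)}{C}$ ($o{\left(J,C \right)} = - 6 \frac{J - 143}{C + C} = - 6 \frac{-143 + J}{2 C} = - \frac{3 \left(-143 + J\right)}{C}$)
$\left(-20473 + 25264\right) \left(-41956 + o{\left(106,-187 \right)}\right) = \left(-20473 + 25264\right) \left(-41956 + \frac{3 \left(143 - 106\right)}{-187}\right) = 4791 \left(-41956 + 3 \left(- \frac{1}{187}\right) \left(143 - 106\right)\right) = 4791 \left(-41956 + 3 \left(- \frac{1}{187}\right) 37\right) = 4791 \left(-41956 - \frac{111}{187}\right) = 4791 \left(- \frac{7845883}{187}\right) = - \frac{37589625453}{187}$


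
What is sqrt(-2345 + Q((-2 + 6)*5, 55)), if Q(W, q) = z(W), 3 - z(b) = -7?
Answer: I*sqrt(2335) ≈ 48.322*I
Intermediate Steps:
z(b) = 10 (z(b) = 3 - 1*(-7) = 3 + 7 = 10)
Q(W, q) = 10
sqrt(-2345 + Q((-2 + 6)*5, 55)) = sqrt(-2345 + 10) = sqrt(-2335) = I*sqrt(2335)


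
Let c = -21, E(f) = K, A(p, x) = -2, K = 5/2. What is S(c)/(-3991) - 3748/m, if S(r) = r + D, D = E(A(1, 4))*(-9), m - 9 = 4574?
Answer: -29517815/36581506 ≈ -0.80691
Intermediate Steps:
m = 4583 (m = 9 + 4574 = 4583)
K = 5/2 (K = 5*(½) = 5/2 ≈ 2.5000)
E(f) = 5/2
D = -45/2 (D = (5/2)*(-9) = -45/2 ≈ -22.500)
S(r) = -45/2 + r (S(r) = r - 45/2 = -45/2 + r)
S(c)/(-3991) - 3748/m = (-45/2 - 21)/(-3991) - 3748/4583 = -87/2*(-1/3991) - 3748*1/4583 = 87/7982 - 3748/4583 = -29517815/36581506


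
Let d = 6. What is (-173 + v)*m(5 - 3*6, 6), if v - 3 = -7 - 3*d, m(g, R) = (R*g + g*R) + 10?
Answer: 28470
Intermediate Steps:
m(g, R) = 10 + 2*R*g (m(g, R) = (R*g + R*g) + 10 = 2*R*g + 10 = 10 + 2*R*g)
v = -22 (v = 3 + (-7 - 3*6) = 3 + (-7 - 18) = 3 - 25 = -22)
(-173 + v)*m(5 - 3*6, 6) = (-173 - 22)*(10 + 2*6*(5 - 3*6)) = -195*(10 + 2*6*(5 - 18)) = -195*(10 + 2*6*(-13)) = -195*(10 - 156) = -195*(-146) = 28470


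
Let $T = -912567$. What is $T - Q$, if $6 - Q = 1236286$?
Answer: $323713$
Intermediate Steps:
$Q = -1236280$ ($Q = 6 - 1236286 = -1236280$)
$T - Q = -912567 - -1236280 = -912567 + 1236280 = 323713$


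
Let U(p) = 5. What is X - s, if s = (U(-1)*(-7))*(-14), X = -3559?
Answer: -4049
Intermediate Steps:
s = 490 (s = (5*(-7))*(-14) = -35*(-14) = 490)
X - s = -3559 - 1*490 = -3559 - 490 = -4049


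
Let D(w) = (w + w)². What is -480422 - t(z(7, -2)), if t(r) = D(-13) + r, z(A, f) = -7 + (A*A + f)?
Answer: -481138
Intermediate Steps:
D(w) = 4*w² (D(w) = (2*w)² = 4*w²)
z(A, f) = -7 + f + A² (z(A, f) = -7 + (A² + f) = -7 + (f + A²) = -7 + f + A²)
t(r) = 676 + r (t(r) = 4*(-13)² + r = 4*169 + r = 676 + r)
-480422 - t(z(7, -2)) = -480422 - (676 + (-7 - 2 + 7²)) = -480422 - (676 + (-7 - 2 + 49)) = -480422 - (676 + 40) = -480422 - 1*716 = -480422 - 716 = -481138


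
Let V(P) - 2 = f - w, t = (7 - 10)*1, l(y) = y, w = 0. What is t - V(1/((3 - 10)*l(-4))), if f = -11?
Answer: 6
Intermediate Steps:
t = -3 (t = -3*1 = -3)
V(P) = -9 (V(P) = 2 + (-11 - 1*0) = 2 + (-11 + 0) = 2 - 11 = -9)
t - V(1/((3 - 10)*l(-4))) = -3 - 1*(-9) = -3 + 9 = 6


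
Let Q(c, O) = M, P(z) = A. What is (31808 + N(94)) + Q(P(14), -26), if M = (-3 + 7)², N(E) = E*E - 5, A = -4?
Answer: 40655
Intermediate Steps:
N(E) = -5 + E² (N(E) = E² - 5 = -5 + E²)
M = 16 (M = 4² = 16)
P(z) = -4
Q(c, O) = 16
(31808 + N(94)) + Q(P(14), -26) = (31808 + (-5 + 94²)) + 16 = (31808 + (-5 + 8836)) + 16 = (31808 + 8831) + 16 = 40639 + 16 = 40655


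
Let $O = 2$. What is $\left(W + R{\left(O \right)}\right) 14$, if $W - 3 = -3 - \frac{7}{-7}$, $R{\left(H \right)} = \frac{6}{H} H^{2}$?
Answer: $182$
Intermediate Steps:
$R{\left(H \right)} = 6 H$
$W = 1$ ($W = 3 - \left(3 + \frac{7}{-7}\right) = 3 - 2 = 1$)
$\left(W + R{\left(O \right)}\right) 14 = \left(1 + 6 \cdot 2\right) 14 = \left(1 + 12\right) 14 = 13 \cdot 14 = 182$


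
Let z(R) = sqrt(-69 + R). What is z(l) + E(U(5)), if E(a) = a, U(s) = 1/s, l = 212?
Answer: 1/5 + sqrt(143) ≈ 12.158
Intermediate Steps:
z(l) + E(U(5)) = sqrt(-69 + 212) + 1/5 = sqrt(143) + 1/5 = 1/5 + sqrt(143)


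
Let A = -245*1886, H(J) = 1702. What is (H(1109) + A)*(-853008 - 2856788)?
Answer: 1707871364928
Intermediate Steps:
A = -462070
(H(1109) + A)*(-853008 - 2856788) = (1702 - 462070)*(-853008 - 2856788) = -460368*(-3709796) = 1707871364928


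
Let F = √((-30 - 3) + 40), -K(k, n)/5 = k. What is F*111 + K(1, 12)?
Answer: -5 + 111*√7 ≈ 288.68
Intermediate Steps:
K(k, n) = -5*k
F = √7 (F = √(-33 + 40) = √7 ≈ 2.6458)
F*111 + K(1, 12) = √7*111 - 5*1 = 111*√7 - 5 = -5 + 111*√7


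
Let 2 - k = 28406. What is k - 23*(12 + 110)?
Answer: -31210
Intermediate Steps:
k = -28404 (k = 2 - 1*28406 = 2 - 28406 = -28404)
k - 23*(12 + 110) = -28404 - 23*(12 + 110) = -28404 - 23*122 = -28404 - 2806 = -31210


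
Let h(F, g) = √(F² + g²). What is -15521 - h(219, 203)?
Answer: -15521 - √89170 ≈ -15820.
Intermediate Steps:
-15521 - h(219, 203) = -15521 - √(219² + 203²) = -15521 - √(47961 + 41209) = -15521 - √89170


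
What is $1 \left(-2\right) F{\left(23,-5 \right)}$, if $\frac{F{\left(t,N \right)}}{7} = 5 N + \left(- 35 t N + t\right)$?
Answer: $-56322$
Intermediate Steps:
$F{\left(t,N \right)} = 7 t + 35 N - 245 N t$ ($F{\left(t,N \right)} = 7 \left(5 N + \left(- 35 t N + t\right)\right) = 7 \left(5 N - \left(- t + 35 N t\right)\right) = 7 \left(t + 5 N - 35 N t\right) = 7 t + 35 N - 245 N t$)
$1 \left(-2\right) F{\left(23,-5 \right)} = 1 \left(-2\right) \left(7 \cdot 23 + 35 \left(-5\right) - \left(-1225\right) 23\right) = - 2 \left(161 - 175 + 28175\right) = \left(-2\right) 28161 = -56322$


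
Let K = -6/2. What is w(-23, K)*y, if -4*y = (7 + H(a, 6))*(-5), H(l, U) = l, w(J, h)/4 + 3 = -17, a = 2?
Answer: -900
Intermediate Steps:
K = -3 (K = -6*1/2 = -3)
w(J, h) = -80 (w(J, h) = -12 + 4*(-17) = -12 - 68 = -80)
y = 45/4 (y = -(7 + 2)*(-5)/4 = -9*(-5)/4 = -1/4*(-45) = 45/4 ≈ 11.250)
w(-23, K)*y = -80*45/4 = -900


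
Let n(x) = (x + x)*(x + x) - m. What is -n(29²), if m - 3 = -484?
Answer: -2829605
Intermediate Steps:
m = -481 (m = 3 - 484 = -481)
n(x) = 481 + 4*x² (n(x) = (x + x)*(x + x) - 1*(-481) = (2*x)*(2*x) + 481 = 4*x² + 481 = 481 + 4*x²)
-n(29²) = -(481 + 4*(29²)²) = -(481 + 4*841²) = -(481 + 4*707281) = -(481 + 2829124) = -1*2829605 = -2829605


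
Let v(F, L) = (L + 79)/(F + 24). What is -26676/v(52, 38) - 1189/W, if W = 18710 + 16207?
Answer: -605042965/34917 ≈ -17328.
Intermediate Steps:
W = 34917
v(F, L) = (79 + L)/(24 + F)
-26676/v(52, 38) - 1189/W = -26676*(24 + 52)/(79 + 38) - 1189/34917 = -26676/(117/76) - 1189*1/34917 = -26676/((1/76)*117) - 1189/34917 = -26676/117/76 - 1189/34917 = -26676*76/117 - 1189/34917 = -17328 - 1189/34917 = -605042965/34917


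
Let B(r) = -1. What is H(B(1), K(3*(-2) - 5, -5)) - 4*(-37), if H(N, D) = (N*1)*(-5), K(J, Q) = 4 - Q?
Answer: 153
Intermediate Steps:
H(N, D) = -5*N (H(N, D) = N*(-5) = -5*N)
H(B(1), K(3*(-2) - 5, -5)) - 4*(-37) = -5*(-1) - 4*(-37) = 5 - 1*(-148) = 5 + 148 = 153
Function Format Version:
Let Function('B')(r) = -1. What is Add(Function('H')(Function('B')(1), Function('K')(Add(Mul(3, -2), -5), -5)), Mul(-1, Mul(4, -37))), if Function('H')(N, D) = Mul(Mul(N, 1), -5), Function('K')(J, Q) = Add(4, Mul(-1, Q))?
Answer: 153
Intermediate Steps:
Function('H')(N, D) = Mul(-5, N) (Function('H')(N, D) = Mul(N, -5) = Mul(-5, N))
Add(Function('H')(Function('B')(1), Function('K')(Add(Mul(3, -2), -5), -5)), Mul(-1, Mul(4, -37))) = Add(Mul(-5, -1), Mul(-1, Mul(4, -37))) = Add(5, Mul(-1, -148)) = Add(5, 148) = 153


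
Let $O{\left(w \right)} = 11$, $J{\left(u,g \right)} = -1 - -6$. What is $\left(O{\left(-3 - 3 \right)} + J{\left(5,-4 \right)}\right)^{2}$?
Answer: $256$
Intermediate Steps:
$J{\left(u,g \right)} = 5$ ($J{\left(u,g \right)} = -1 + 6 = 5$)
$\left(O{\left(-3 - 3 \right)} + J{\left(5,-4 \right)}\right)^{2} = \left(11 + 5\right)^{2} = 16^{2} = 256$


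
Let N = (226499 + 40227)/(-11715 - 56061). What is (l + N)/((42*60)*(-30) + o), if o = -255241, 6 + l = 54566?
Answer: -1848795917/11211539808 ≈ -0.16490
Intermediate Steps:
l = 54560 (l = -6 + 54566 = 54560)
N = -133363/33888 (N = 266726/(-67776) = 266726*(-1/67776) = -133363/33888 ≈ -3.9354)
(l + N)/((42*60)*(-30) + o) = (54560 - 133363/33888)/((42*60)*(-30) - 255241) = 1848795917/(33888*(2520*(-30) - 255241)) = 1848795917/(33888*(-75600 - 255241)) = (1848795917/33888)/(-330841) = (1848795917/33888)*(-1/330841) = -1848795917/11211539808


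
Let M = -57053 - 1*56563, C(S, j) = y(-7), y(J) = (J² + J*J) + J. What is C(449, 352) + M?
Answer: -113525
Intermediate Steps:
y(J) = J + 2*J² (y(J) = (J² + J²) + J = 2*J² + J = J + 2*J²)
C(S, j) = 91 (C(S, j) = -7*(1 + 2*(-7)) = -7*(1 - 14) = -7*(-13) = 91)
M = -113616 (M = -57053 - 56563 = -113616)
C(449, 352) + M = 91 - 113616 = -113525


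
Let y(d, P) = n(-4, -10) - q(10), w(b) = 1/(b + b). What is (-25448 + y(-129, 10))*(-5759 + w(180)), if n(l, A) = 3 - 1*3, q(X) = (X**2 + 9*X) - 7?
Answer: 53139188809/360 ≈ 1.4761e+8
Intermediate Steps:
q(X) = -7 + X**2 + 9*X
n(l, A) = 0 (n(l, A) = 3 - 3 = 0)
w(b) = 1/(2*b)
y(d, P) = -183 (y(d, P) = 0 - (-7 + 10**2 + 9*10) = 0 - (-7 + 100 + 90) = 0 - 1*183 = 0 - 183 = -183)
(-25448 + y(-129, 10))*(-5759 + w(180)) = (-25448 - 183)*(-5759 + (1/2)/180) = -25631*(-5759 + (1/2)*(1/180)) = -25631*(-5759 + 1/360) = -25631*(-2073239/360) = 53139188809/360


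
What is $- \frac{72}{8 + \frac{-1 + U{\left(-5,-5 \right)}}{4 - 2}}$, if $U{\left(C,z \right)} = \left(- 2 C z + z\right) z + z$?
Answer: $- \frac{48}{95} \approx -0.50526$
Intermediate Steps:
$U{\left(C,z \right)} = z + z \left(z - 2 C z\right)$ ($U{\left(C,z \right)} = \left(- 2 C z + z\right) z + z = \left(z - 2 C z\right) z + z = z \left(z - 2 C z\right) + z = z + z \left(z - 2 C z\right)$)
$- \frac{72}{8 + \frac{-1 + U{\left(-5,-5 \right)}}{4 - 2}} = - \frac{72}{8 + \frac{-1 - 5 \left(1 - 5 - \left(-10\right) \left(-5\right)\right)}{4 - 2}} = - \frac{72}{8 + \frac{-1 - 5 \left(1 - 5 - 50\right)}{2}} = - \frac{72}{8 + \left(-1 - -270\right) \frac{1}{2}} = - \frac{72}{8 + \left(-1 + 270\right) \frac{1}{2}} = - \frac{72}{8 + 269 \cdot \frac{1}{2}} = - \frac{72}{8 + \frac{269}{2}} = - \frac{72}{\frac{285}{2}} = \left(-72\right) \frac{2}{285} = - \frac{48}{95}$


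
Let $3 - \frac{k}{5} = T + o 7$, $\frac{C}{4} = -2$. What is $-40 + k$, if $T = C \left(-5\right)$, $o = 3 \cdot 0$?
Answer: $-225$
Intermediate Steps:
$C = -8$ ($C = 4 \left(-2\right) = -8$)
$o = 0$
$T = 40$ ($T = \left(-8\right) \left(-5\right) = 40$)
$k = -185$ ($k = 15 - 5 \left(40 + 0 \cdot 7\right) = 15 - 5 \left(40 + 0\right) = 15 - 200 = -185$)
$-40 + k = -40 - 185 = -225$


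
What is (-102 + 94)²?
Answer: 64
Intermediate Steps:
(-102 + 94)² = (-8)² = 64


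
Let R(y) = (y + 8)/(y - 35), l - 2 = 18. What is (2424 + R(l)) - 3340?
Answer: -13768/15 ≈ -917.87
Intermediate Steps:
l = 20 (l = 2 + 18 = 20)
R(y) = (8 + y)/(-35 + y)
(2424 + R(l)) - 3340 = (2424 + (8 + 20)/(-35 + 20)) - 3340 = (2424 + 28/(-15)) - 3340 = (2424 - 1/15*28) - 3340 = (2424 - 28/15) - 3340 = 36332/15 - 3340 = -13768/15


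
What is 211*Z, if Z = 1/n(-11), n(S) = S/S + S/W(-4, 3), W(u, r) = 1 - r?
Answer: 422/13 ≈ 32.462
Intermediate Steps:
n(S) = 1 - S/2 (n(S) = S/S + S/(1 - 1*3) = 1 + S/(1 - 3) = 1 + S/(-2) = 1 + S*(-½) = 1 - S/2)
Z = 2/13 (Z = 1/(1 - ½*(-11)) = 1/(1 + 11/2) = 1/(13/2) = 2/13 ≈ 0.15385)
211*Z = 211*(2/13) = 422/13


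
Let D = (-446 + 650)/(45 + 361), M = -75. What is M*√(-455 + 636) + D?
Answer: 102/203 - 75*√181 ≈ -1008.5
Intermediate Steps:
D = 102/203 (D = 204/406 = 204*(1/406) = 102/203 ≈ 0.50246)
M*√(-455 + 636) + D = -75*√(-455 + 636) + 102/203 = -75*√181 + 102/203 = 102/203 - 75*√181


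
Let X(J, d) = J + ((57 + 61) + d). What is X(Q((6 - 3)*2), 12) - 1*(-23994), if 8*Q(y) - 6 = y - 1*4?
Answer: 24125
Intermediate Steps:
Q(y) = ¼ + y/8 (Q(y) = ¾ + (y - 1*4)/8 = ¾ + (y - 4)/8 = ¾ + (-4 + y)/8 = ¾ + (-½ + y/8) = ¼ + y/8)
X(J, d) = 118 + J + d (X(J, d) = J + (118 + d) = 118 + J + d)
X(Q((6 - 3)*2), 12) - 1*(-23994) = (118 + (¼ + ((6 - 3)*2)/8) + 12) - 1*(-23994) = (118 + (¼ + (3*2)/8) + 12) + 23994 = (118 + (¼ + (⅛)*6) + 12) + 23994 = (118 + (¼ + ¾) + 12) + 23994 = (118 + 1 + 12) + 23994 = 131 + 23994 = 24125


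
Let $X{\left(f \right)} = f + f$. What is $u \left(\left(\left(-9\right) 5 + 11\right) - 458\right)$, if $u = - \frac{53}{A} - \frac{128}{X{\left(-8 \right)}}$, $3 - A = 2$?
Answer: $22140$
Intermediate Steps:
$A = 1$ ($A = 3 - 2 = 1$)
$X{\left(f \right)} = 2 f$
$u = -45$ ($u = - \frac{53}{1} - \frac{128}{2 \left(-8\right)} = \left(-53\right) 1 - \frac{128}{-16} = -53 - -8 = -53 + 8 = -45$)
$u \left(\left(\left(-9\right) 5 + 11\right) - 458\right) = - 45 \left(\left(\left(-9\right) 5 + 11\right) - 458\right) = - 45 \left(\left(-45 + 11\right) - 458\right) = - 45 \left(-34 - 458\right) = \left(-45\right) \left(-492\right) = 22140$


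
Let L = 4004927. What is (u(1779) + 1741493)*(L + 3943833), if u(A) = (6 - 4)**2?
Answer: 13842741693720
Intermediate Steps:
u(A) = 4 (u(A) = 2**2 = 4)
(u(1779) + 1741493)*(L + 3943833) = (4 + 1741493)*(4004927 + 3943833) = 1741497*7948760 = 13842741693720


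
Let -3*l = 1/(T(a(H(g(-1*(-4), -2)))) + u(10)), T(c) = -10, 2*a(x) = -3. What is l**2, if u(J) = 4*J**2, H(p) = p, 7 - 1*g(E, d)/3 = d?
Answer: 1/1368900 ≈ 7.3051e-7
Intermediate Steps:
g(E, d) = 21 - 3*d
a(x) = -3/2 (a(x) = (1/2)*(-3) = -3/2)
l = -1/1170 (l = -1/(3*(-10 + 4*10**2)) = -1/(3*(-10 + 4*100)) = -1/(3*(-10 + 400)) = -1/3/390 = -1/3*1/390 = -1/1170 ≈ -0.00085470)
l**2 = (-1/1170)**2 = 1/1368900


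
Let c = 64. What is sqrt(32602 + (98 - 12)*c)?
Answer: 3*sqrt(4234) ≈ 195.21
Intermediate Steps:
sqrt(32602 + (98 - 12)*c) = sqrt(32602 + (98 - 12)*64) = sqrt(32602 + 86*64) = sqrt(32602 + 5504) = sqrt(38106) = 3*sqrt(4234)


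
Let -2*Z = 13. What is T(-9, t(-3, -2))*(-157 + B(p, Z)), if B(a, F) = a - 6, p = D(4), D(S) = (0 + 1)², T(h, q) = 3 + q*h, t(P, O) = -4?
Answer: -6318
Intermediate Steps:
Z = -13/2 (Z = -½*13 = -13/2 ≈ -6.5000)
T(h, q) = 3 + h*q
D(S) = 1 (D(S) = 1² = 1)
p = 1
B(a, F) = -6 + a
T(-9, t(-3, -2))*(-157 + B(p, Z)) = (3 - 9*(-4))*(-157 + (-6 + 1)) = (3 + 36)*(-157 - 5) = 39*(-162) = -6318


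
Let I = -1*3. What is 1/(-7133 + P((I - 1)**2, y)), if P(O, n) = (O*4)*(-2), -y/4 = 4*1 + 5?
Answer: -1/7261 ≈ -0.00013772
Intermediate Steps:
I = -3
y = -36 (y = -4*(4*1 + 5) = -4*(4 + 5) = -4*9 = -36)
P(O, n) = -8*O (P(O, n) = (4*O)*(-2) = -8*O)
1/(-7133 + P((I - 1)**2, y)) = 1/(-7133 - 8*(-3 - 1)**2) = 1/(-7133 - 8*(-4)**2) = 1/(-7133 - 8*16) = 1/(-7133 - 128) = 1/(-7261) = -1/7261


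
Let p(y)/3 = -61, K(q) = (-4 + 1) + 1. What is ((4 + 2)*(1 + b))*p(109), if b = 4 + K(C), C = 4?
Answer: -3294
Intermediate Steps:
K(q) = -2 (K(q) = -3 + 1 = -2)
p(y) = -183 (p(y) = 3*(-61) = -183)
b = 2 (b = 4 - 2 = 2)
((4 + 2)*(1 + b))*p(109) = ((4 + 2)*(1 + 2))*(-183) = (6*3)*(-183) = 18*(-183) = -3294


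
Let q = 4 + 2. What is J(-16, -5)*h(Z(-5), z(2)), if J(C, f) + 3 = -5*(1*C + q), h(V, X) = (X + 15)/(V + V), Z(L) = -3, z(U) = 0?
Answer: -235/2 ≈ -117.50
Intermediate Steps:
q = 6
h(V, X) = (15 + X)/(2*V) (h(V, X) = (15 + X)/((2*V)) = (15 + X)*(1/(2*V)) = (15 + X)/(2*V))
J(C, f) = -33 - 5*C (J(C, f) = -3 - 5*(1*C + 6) = -3 - 5*(C + 6) = -3 - 5*(6 + C) = -3 + (-30 - 5*C) = -33 - 5*C)
J(-16, -5)*h(Z(-5), z(2)) = (-33 - 5*(-16))*((½)*(15 + 0)/(-3)) = (-33 + 80)*((½)*(-⅓)*15) = 47*(-5/2) = -235/2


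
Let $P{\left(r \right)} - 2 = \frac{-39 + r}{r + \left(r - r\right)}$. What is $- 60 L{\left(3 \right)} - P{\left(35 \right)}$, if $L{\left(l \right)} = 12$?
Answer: $- \frac{25266}{35} \approx -721.89$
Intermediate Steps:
$P{\left(r \right)} = 2 + \frac{-39 + r}{r}$ ($P{\left(r \right)} = 2 + \frac{-39 + r}{r + \left(r - r\right)} = 2 + \frac{-39 + r}{r + 0} = 2 + \frac{-39 + r}{r}$)
$- 60 L{\left(3 \right)} - P{\left(35 \right)} = \left(-60\right) 12 - \left(3 - \frac{39}{35}\right) = -720 - \left(3 - \frac{39}{35}\right) = -720 - \frac{66}{35} = - \frac{25266}{35}$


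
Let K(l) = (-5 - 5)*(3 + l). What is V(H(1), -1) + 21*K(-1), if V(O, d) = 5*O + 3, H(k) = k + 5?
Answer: -387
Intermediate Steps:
H(k) = 5 + k
K(l) = -30 - 10*l (K(l) = -10*(3 + l) = -30 - 10*l)
V(O, d) = 3 + 5*O
V(H(1), -1) + 21*K(-1) = (3 + 5*(5 + 1)) + 21*(-30 - 10*(-1)) = (3 + 5*6) + 21*(-30 + 10) = (3 + 30) + 21*(-20) = 33 - 420 = -387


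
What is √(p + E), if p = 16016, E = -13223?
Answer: 7*√57 ≈ 52.849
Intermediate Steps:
√(p + E) = √(16016 - 13223) = √2793 = 7*√57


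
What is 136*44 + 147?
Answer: 6131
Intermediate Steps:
136*44 + 147 = 5984 + 147 = 6131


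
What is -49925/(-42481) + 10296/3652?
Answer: 14084329/3525923 ≈ 3.9945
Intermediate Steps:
-49925/(-42481) + 10296/3652 = -49925*(-1/42481) + 10296*(1/3652) = 49925/42481 + 234/83 = 14084329/3525923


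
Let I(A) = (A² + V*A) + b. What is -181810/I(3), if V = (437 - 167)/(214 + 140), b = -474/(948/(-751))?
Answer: -21453580/45641 ≈ -470.05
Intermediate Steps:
b = 751/2 (b = -474/(948*(-1/751)) = -474/(-948/751) = -474*(-751/948) = 751/2 ≈ 375.50)
V = 45/59 (V = 270/354 = 270*(1/354) = 45/59 ≈ 0.76271)
I(A) = 751/2 + A² + 45*A/59 (I(A) = (A² + 45*A/59) + 751/2 = 751/2 + A² + 45*A/59)
-181810/I(3) = -181810/(751/2 + 3² + (45/59)*3) = -181810/(751/2 + 9 + 135/59) = -181810/45641/118 = -181810*118/45641 = -21453580/45641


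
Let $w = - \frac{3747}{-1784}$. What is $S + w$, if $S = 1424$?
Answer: $\frac{2544163}{1784} \approx 1426.1$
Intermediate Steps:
$w = \frac{3747}{1784}$ ($w = \left(-3747\right) \left(- \frac{1}{1784}\right) = \frac{3747}{1784} \approx 2.1003$)
$S + w = 1424 + \frac{3747}{1784} = \frac{2544163}{1784}$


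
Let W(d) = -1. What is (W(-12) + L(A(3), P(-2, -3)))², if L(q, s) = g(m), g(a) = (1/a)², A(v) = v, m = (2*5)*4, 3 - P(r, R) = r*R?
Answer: 2556801/2560000 ≈ 0.99875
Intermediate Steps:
P(r, R) = 3 - R*r (P(r, R) = 3 - r*R = 3 - R*r)
m = 40 (m = 10*4 = 40)
g(a) = a⁻² (g(a) = (1/a)² = a⁻²)
L(q, s) = 1/1600 (L(q, s) = 40⁻² = 1/1600)
(W(-12) + L(A(3), P(-2, -3)))² = (-1 + 1/1600)² = (-1599/1600)² = 2556801/2560000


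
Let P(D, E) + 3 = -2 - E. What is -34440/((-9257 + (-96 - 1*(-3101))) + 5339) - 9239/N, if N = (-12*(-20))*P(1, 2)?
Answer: 66294407/1533840 ≈ 43.221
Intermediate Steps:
P(D, E) = -5 - E (P(D, E) = -3 + (-2 - E) = -5 - E)
N = -1680 (N = (-12*(-20))*(-5 - 1*2) = 240*(-5 - 2) = 240*(-7) = -1680)
-34440/((-9257 + (-96 - 1*(-3101))) + 5339) - 9239/N = -34440/((-9257 + (-96 - 1*(-3101))) + 5339) - 9239/(-1680) = -34440/((-9257 + (-96 + 3101)) + 5339) - 9239*(-1/1680) = -34440/((-9257 + 3005) + 5339) + 9239/1680 = -34440/(-6252 + 5339) + 9239/1680 = -34440/(-913) + 9239/1680 = -34440*(-1/913) + 9239/1680 = 34440/913 + 9239/1680 = 66294407/1533840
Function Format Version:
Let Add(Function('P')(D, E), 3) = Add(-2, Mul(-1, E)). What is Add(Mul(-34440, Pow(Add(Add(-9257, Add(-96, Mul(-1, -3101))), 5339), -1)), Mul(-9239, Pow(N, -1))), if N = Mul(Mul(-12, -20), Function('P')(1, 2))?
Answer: Rational(66294407, 1533840) ≈ 43.221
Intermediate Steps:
Function('P')(D, E) = Add(-5, Mul(-1, E)) (Function('P')(D, E) = Add(-3, Add(-2, Mul(-1, E))) = Add(-5, Mul(-1, E)))
N = -1680 (N = Mul(Mul(-12, -20), Add(-5, Mul(-1, 2))) = Mul(240, Add(-5, -2)) = Mul(240, -7) = -1680)
Add(Mul(-34440, Pow(Add(Add(-9257, Add(-96, Mul(-1, -3101))), 5339), -1)), Mul(-9239, Pow(N, -1))) = Add(Mul(-34440, Pow(Add(Add(-9257, Add(-96, Mul(-1, -3101))), 5339), -1)), Mul(-9239, Pow(-1680, -1))) = Add(Mul(-34440, Pow(Add(Add(-9257, Add(-96, 3101)), 5339), -1)), Mul(-9239, Rational(-1, 1680))) = Add(Mul(-34440, Pow(Add(Add(-9257, 3005), 5339), -1)), Rational(9239, 1680)) = Add(Mul(-34440, Pow(Add(-6252, 5339), -1)), Rational(9239, 1680)) = Add(Mul(-34440, Pow(-913, -1)), Rational(9239, 1680)) = Add(Mul(-34440, Rational(-1, 913)), Rational(9239, 1680)) = Add(Rational(34440, 913), Rational(9239, 1680)) = Rational(66294407, 1533840)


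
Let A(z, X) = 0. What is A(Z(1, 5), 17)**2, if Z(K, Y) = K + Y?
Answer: 0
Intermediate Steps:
A(Z(1, 5), 17)**2 = 0**2 = 0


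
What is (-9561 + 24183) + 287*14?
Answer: 18640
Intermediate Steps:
(-9561 + 24183) + 287*14 = 14622 + 4018 = 18640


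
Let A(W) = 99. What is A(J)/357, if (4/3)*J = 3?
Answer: 33/119 ≈ 0.27731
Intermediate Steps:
J = 9/4 (J = (¾)*3 = 9/4 ≈ 2.2500)
A(J)/357 = 99/357 = 99*(1/357) = 33/119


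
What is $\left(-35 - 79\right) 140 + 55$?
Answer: $-15905$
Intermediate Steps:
$\left(-35 - 79\right) 140 + 55 = \left(-114\right) 140 + 55 = -15960 + 55 = -15905$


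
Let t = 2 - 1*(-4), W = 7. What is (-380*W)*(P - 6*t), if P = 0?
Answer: 95760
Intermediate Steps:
t = 6 (t = 2 + 4 = 6)
(-380*W)*(P - 6*t) = (-380*7)*(0 - 6*6) = -2660*(0 - 1*36) = -2660*(0 - 36) = -2660*(-36) = 95760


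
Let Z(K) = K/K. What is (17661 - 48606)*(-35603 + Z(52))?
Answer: 1101703890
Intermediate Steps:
Z(K) = 1
(17661 - 48606)*(-35603 + Z(52)) = (17661 - 48606)*(-35603 + 1) = -30945*(-35602) = 1101703890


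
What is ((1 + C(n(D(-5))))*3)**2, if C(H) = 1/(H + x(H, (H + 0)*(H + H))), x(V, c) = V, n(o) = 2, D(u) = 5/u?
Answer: 225/16 ≈ 14.063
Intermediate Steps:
C(H) = 1/(2*H) (C(H) = 1/(H + H) = 1/(2*H))
((1 + C(n(D(-5))))*3)**2 = ((1 + (1/2)/2)*3)**2 = ((1 + (1/2)*(1/2))*3)**2 = ((1 + 1/4)*3)**2 = ((5/4)*3)**2 = (15/4)**2 = 225/16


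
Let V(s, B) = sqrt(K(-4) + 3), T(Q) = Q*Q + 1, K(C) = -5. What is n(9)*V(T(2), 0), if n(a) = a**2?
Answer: 81*I*sqrt(2) ≈ 114.55*I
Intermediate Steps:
T(Q) = 1 + Q**2 (T(Q) = Q**2 + 1 = 1 + Q**2)
V(s, B) = I*sqrt(2) (V(s, B) = sqrt(-5 + 3) = sqrt(-2) = I*sqrt(2))
n(9)*V(T(2), 0) = 9**2*(I*sqrt(2)) = 81*(I*sqrt(2)) = 81*I*sqrt(2)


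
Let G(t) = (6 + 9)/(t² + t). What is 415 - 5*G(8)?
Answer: 9935/24 ≈ 413.96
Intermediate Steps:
G(t) = 15/(t + t²)
415 - 5*G(8) = 415 - 75/(8*(1 + 8)) = 415 - 75/(8*9) = 415 - 5*5/24 = 415 - 25/24 = 9935/24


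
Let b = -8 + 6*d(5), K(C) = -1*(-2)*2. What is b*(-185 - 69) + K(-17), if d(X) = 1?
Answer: 512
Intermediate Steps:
K(C) = 4 (K(C) = 2*2 = 4)
b = -2 (b = -8 + 6*1 = -8 + 6 = -2)
b*(-185 - 69) + K(-17) = -2*(-185 - 69) + 4 = -2*(-254) + 4 = 508 + 4 = 512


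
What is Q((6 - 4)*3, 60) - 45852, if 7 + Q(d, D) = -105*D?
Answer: -52159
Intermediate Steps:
Q(d, D) = -7 - 105*D
Q((6 - 4)*3, 60) - 45852 = (-7 - 105*60) - 45852 = (-7 - 6300) - 45852 = -6307 - 45852 = -52159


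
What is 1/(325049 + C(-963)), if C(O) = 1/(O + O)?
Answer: 1926/626044373 ≈ 3.0765e-6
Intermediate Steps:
C(O) = 1/(2*O)
1/(325049 + C(-963)) = 1/(325049 + (1/2)/(-963)) = 1/(325049 + (1/2)*(-1/963)) = 1/(325049 - 1/1926) = 1/(626044373/1926) = 1926/626044373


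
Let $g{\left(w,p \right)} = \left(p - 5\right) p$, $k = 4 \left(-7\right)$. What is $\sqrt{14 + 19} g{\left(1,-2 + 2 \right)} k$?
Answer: $0$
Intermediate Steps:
$k = -28$
$g{\left(w,p \right)} = p \left(-5 + p\right)$ ($g{\left(w,p \right)} = \left(-5 + p\right) p = p \left(-5 + p\right)$)
$\sqrt{14 + 19} g{\left(1,-2 + 2 \right)} k = \sqrt{14 + 19} \left(-2 + 2\right) \left(-5 + \left(-2 + 2\right)\right) \left(-28\right) = \sqrt{33} \cdot 0 \left(-5 + 0\right) \left(-28\right) = \sqrt{33} \cdot 0 \left(-5\right) \left(-28\right) = \sqrt{33} \cdot 0 \left(-28\right) = 0 \left(-28\right) = 0$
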